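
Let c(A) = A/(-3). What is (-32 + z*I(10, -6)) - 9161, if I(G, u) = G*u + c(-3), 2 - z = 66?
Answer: -5417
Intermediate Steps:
c(A) = -A/3 (c(A) = A*(-⅓) = -A/3)
z = -64 (z = 2 - 1*66 = 2 - 66 = -64)
I(G, u) = 1 + G*u (I(G, u) = G*u - ⅓*(-3) = G*u + 1 = 1 + G*u)
(-32 + z*I(10, -6)) - 9161 = (-32 - 64*(1 + 10*(-6))) - 9161 = (-32 - 64*(1 - 60)) - 9161 = (-32 - 64*(-59)) - 9161 = (-32 + 3776) - 9161 = 3744 - 9161 = -5417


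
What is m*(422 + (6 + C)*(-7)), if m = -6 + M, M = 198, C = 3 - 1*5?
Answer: 75648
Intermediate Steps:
C = -2 (C = 3 - 5 = -2)
m = 192 (m = -6 + 198 = 192)
m*(422 + (6 + C)*(-7)) = 192*(422 + (6 - 2)*(-7)) = 192*(422 + 4*(-7)) = 192*(422 - 28) = 192*394 = 75648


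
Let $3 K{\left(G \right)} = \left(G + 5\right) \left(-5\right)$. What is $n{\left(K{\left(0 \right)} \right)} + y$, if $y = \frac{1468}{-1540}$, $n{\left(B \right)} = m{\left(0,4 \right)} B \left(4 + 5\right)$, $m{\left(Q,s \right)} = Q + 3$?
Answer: $- \frac{86992}{385} \approx -225.95$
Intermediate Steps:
$K{\left(G \right)} = - \frac{25}{3} - \frac{5 G}{3}$ ($K{\left(G \right)} = \frac{\left(G + 5\right) \left(-5\right)}{3} = \frac{\left(5 + G\right) \left(-5\right)}{3} = \frac{-25 - 5 G}{3} = - \frac{25}{3} - \frac{5 G}{3}$)
$m{\left(Q,s \right)} = 3 + Q$
$n{\left(B \right)} = 27 B$ ($n{\left(B \right)} = \left(3 + 0\right) B \left(4 + 5\right) = 3 B 9 = 27 B$)
$y = - \frac{367}{385}$ ($y = 1468 \left(- \frac{1}{1540}\right) = - \frac{367}{385} \approx -0.95325$)
$n{\left(K{\left(0 \right)} \right)} + y = 27 \left(- \frac{25}{3} - 0\right) - \frac{367}{385} = 27 \left(- \frac{25}{3} + 0\right) - \frac{367}{385} = 27 \left(- \frac{25}{3}\right) - \frac{367}{385} = -225 - \frac{367}{385} = - \frac{86992}{385}$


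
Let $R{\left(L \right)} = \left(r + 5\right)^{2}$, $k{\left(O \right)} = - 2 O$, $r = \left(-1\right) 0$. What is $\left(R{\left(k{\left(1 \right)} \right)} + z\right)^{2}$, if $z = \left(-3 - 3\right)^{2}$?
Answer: $3721$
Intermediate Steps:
$r = 0$
$R{\left(L \right)} = 25$ ($R{\left(L \right)} = \left(0 + 5\right)^{2} = 5^{2} = 25$)
$z = 36$ ($z = \left(-6\right)^{2} = 36$)
$\left(R{\left(k{\left(1 \right)} \right)} + z\right)^{2} = \left(25 + 36\right)^{2} = 61^{2} = 3721$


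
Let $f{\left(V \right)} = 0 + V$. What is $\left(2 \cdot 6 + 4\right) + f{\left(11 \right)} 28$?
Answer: $324$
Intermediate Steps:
$f{\left(V \right)} = V$
$\left(2 \cdot 6 + 4\right) + f{\left(11 \right)} 28 = \left(2 \cdot 6 + 4\right) + 11 \cdot 28 = \left(12 + 4\right) + 308 = 16 + 308 = 324$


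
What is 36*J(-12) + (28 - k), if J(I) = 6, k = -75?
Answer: 319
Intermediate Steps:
36*J(-12) + (28 - k) = 36*6 + (28 - 1*(-75)) = 216 + (28 + 75) = 216 + 103 = 319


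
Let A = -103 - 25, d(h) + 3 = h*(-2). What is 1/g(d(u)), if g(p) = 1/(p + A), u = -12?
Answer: -107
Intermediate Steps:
d(h) = -3 - 2*h (d(h) = -3 + h*(-2) = -3 - 2*h)
A = -128
g(p) = 1/(-128 + p) (g(p) = 1/(p - 128) = 1/(-128 + p))
1/g(d(u)) = 1/(1/(-128 + (-3 - 2*(-12)))) = 1/(1/(-128 + (-3 + 24))) = 1/(1/(-128 + 21)) = 1/(1/(-107)) = 1/(-1/107) = -107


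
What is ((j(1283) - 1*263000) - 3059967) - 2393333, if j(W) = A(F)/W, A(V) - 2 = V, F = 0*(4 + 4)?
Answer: -7334012898/1283 ≈ -5.7163e+6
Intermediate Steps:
F = 0 (F = 0*8 = 0)
A(V) = 2 + V
j(W) = 2/W (j(W) = (2 + 0)/W = 2/W)
((j(1283) - 1*263000) - 3059967) - 2393333 = ((2/1283 - 1*263000) - 3059967) - 2393333 = ((2*(1/1283) - 263000) - 3059967) - 2393333 = ((2/1283 - 263000) - 3059967) - 2393333 = (-337428998/1283 - 3059967) - 2393333 = -4263366659/1283 - 2393333 = -7334012898/1283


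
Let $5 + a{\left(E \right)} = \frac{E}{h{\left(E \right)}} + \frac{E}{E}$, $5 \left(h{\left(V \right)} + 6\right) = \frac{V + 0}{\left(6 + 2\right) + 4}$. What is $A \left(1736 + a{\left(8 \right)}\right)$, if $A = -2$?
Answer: $- \frac{38074}{11} \approx -3461.3$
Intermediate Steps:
$h{\left(V \right)} = -6 + \frac{V}{60}$ ($h{\left(V \right)} = -6 + \frac{\left(V + 0\right) \frac{1}{\left(6 + 2\right) + 4}}{5} = -6 + \frac{V \frac{1}{8 + 4}}{5} = -6 + \frac{V \frac{1}{12}}{5} = -6 + \frac{\frac{1}{12} V}{5} = -6 + \frac{V}{60}$)
$a{\left(E \right)} = -4 + \frac{E}{-6 + \frac{E}{60}}$ ($a{\left(E \right)} = -5 + \left(\frac{E}{-6 + \frac{E}{60}} + \frac{E}{E}\right) = -5 + \left(\frac{E}{-6 + \frac{E}{60}} + 1\right) = -5 + \left(1 + \frac{E}{-6 + \frac{E}{60}}\right) = -4 + \frac{E}{-6 + \frac{E}{60}}$)
$A \left(1736 + a{\left(8 \right)}\right) = - 2 \left(1736 + \frac{8 \left(180 + 7 \cdot 8\right)}{-360 + 8}\right) = - 2 \left(1736 + \frac{8 \left(180 + 56\right)}{-352}\right) = - 2 \left(1736 + 8 \left(- \frac{1}{352}\right) 236\right) = - 2 \left(1736 - \frac{59}{11}\right) = \left(-2\right) \frac{19037}{11} = - \frac{38074}{11}$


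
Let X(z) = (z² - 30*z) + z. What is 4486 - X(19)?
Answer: 4676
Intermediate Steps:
X(z) = z² - 29*z
4486 - X(19) = 4486 - 19*(-29 + 19) = 4486 - 19*(-10) = 4486 - 1*(-190) = 4486 + 190 = 4676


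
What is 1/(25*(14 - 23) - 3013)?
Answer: -1/3238 ≈ -0.00030883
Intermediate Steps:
1/(25*(14 - 23) - 3013) = 1/(25*(-9) - 3013) = 1/(-225 - 3013) = 1/(-3238) = -1/3238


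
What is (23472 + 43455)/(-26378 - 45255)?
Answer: -66927/71633 ≈ -0.93430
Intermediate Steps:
(23472 + 43455)/(-26378 - 45255) = 66927/(-71633) = 66927*(-1/71633) = -66927/71633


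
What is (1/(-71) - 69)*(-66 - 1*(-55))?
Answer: 53900/71 ≈ 759.16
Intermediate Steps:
(1/(-71) - 69)*(-66 - 1*(-55)) = (-1/71 - 69)*(-66 + 55) = -4900/71*(-11) = 53900/71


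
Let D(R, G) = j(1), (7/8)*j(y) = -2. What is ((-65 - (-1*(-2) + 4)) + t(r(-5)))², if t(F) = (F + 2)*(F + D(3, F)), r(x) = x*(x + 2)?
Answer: 1032256/49 ≈ 21066.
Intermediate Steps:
j(y) = -16/7 (j(y) = (8/7)*(-2) = -16/7)
r(x) = x*(2 + x)
D(R, G) = -16/7
t(F) = (2 + F)*(-16/7 + F) (t(F) = (F + 2)*(F - 16/7) = (2 + F)*(-16/7 + F))
((-65 - (-1*(-2) + 4)) + t(r(-5)))² = ((-65 - (-1*(-2) + 4)) + (-32/7 + (-5*(2 - 5))² - (-10)*(2 - 5)/7))² = ((-65 - (2 + 4)) + (-32/7 + (-5*(-3))² - (-10)*(-3)/7))² = ((-65 - 1*6) + (-32/7 + 15² - 2/7*15))² = ((-65 - 6) + (-32/7 + 225 - 30/7))² = (-71 + 1513/7)² = (1016/7)² = 1032256/49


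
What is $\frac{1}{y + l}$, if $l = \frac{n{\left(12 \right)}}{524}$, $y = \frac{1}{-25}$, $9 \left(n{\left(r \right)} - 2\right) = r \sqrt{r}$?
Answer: $- \frac{4657050}{158507} - \frac{655000 \sqrt{3}}{158507} \approx -36.538$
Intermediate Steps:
$n{\left(r \right)} = 2 + \frac{r^{\frac{3}{2}}}{9}$ ($n{\left(r \right)} = 2 + \frac{r \sqrt{r}}{9} = 2 + \frac{r^{\frac{3}{2}}}{9}$)
$y = - \frac{1}{25} \approx -0.04$
$l = \frac{1}{262} + \frac{2 \sqrt{3}}{393}$ ($l = \frac{2 + \frac{12^{\frac{3}{2}}}{9}}{524} = \left(2 + \frac{24 \sqrt{3}}{9}\right) \frac{1}{524} = \left(2 + \frac{8 \sqrt{3}}{3}\right) \frac{1}{524} = \frac{1}{262} + \frac{2 \sqrt{3}}{393} \approx 0.012631$)
$\frac{1}{y + l} = \frac{1}{- \frac{1}{25} + \left(\frac{1}{262} + \frac{2 \sqrt{3}}{393}\right)} = \frac{1}{- \frac{237}{6550} + \frac{2 \sqrt{3}}{393}}$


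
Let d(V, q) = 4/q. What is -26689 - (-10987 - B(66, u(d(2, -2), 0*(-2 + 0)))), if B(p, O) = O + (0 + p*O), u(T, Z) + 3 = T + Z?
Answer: -16037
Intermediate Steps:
u(T, Z) = -3 + T + Z (u(T, Z) = -3 + (T + Z) = -3 + T + Z)
B(p, O) = O + O*p (B(p, O) = O + (0 + O*p) = O + O*p)
-26689 - (-10987 - B(66, u(d(2, -2), 0*(-2 + 0)))) = -26689 - (-10987 - (-3 + 4/(-2) + 0*(-2 + 0))*(1 + 66)) = -26689 - (-10987 - (-3 + 4*(-½) + 0*(-2))*67) = -26689 - (-10987 - (-3 - 2 + 0)*67) = -26689 - (-10987 - (-5)*67) = -26689 - (-10987 - 1*(-335)) = -26689 - (-10987 + 335) = -26689 - 1*(-10652) = -26689 + 10652 = -16037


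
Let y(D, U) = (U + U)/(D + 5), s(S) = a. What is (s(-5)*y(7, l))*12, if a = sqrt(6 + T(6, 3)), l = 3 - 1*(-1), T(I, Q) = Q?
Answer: 24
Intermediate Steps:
l = 4 (l = 3 + 1 = 4)
a = 3 (a = sqrt(6 + 3) = sqrt(9) = 3)
s(S) = 3
y(D, U) = 2*U/(5 + D) (y(D, U) = (2*U)/(5 + D) = 2*U/(5 + D))
(s(-5)*y(7, l))*12 = (3*(2*4/(5 + 7)))*12 = (3*(2*4/12))*12 = (3*(2*4*(1/12)))*12 = (3*(2/3))*12 = 2*12 = 24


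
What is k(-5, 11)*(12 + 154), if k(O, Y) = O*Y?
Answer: -9130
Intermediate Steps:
k(-5, 11)*(12 + 154) = (-5*11)*(12 + 154) = -55*166 = -9130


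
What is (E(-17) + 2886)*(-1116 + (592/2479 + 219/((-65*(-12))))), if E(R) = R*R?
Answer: -12339109815/3484 ≈ -3.5417e+6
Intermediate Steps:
E(R) = R**2
(E(-17) + 2886)*(-1116 + (592/2479 + 219/((-65*(-12))))) = ((-17)**2 + 2886)*(-1116 + (592/2479 + 219/((-65*(-12))))) = (289 + 2886)*(-1116 + (592*(1/2479) + 219/780)) = 3175*(-1116 + (16/67 + 219*(1/780))) = 3175*(-1116 + (16/67 + 73/260)) = 3175*(-1116 + 9051/17420) = 3175*(-19431669/17420) = -12339109815/3484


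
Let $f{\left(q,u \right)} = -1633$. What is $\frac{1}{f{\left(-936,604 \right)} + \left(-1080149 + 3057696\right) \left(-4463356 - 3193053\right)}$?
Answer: $- \frac{1}{15140908650356} \approx -6.6046 \cdot 10^{-14}$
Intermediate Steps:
$\frac{1}{f{\left(-936,604 \right)} + \left(-1080149 + 3057696\right) \left(-4463356 - 3193053\right)} = \frac{1}{-1633 + \left(-1080149 + 3057696\right) \left(-4463356 - 3193053\right)} = \frac{1}{-1633 + 1977547 \left(-7656409\right)} = \frac{1}{-1633 - 15140908648723} = \frac{1}{-15140908650356} = - \frac{1}{15140908650356}$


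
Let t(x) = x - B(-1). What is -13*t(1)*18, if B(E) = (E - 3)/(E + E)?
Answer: 234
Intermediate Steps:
B(E) = (-3 + E)/(2*E) (B(E) = (-3 + E)/((2*E)) = (-3 + E)*(1/(2*E)) = (-3 + E)/(2*E))
t(x) = -2 + x (t(x) = x - (-3 - 1)/(2*(-1)) = x - (-1)*(-4)/2 = x - 1*2 = x - 2 = -2 + x)
-13*t(1)*18 = -13*(-2 + 1)*18 = -13*(-1)*18 = 13*18 = 234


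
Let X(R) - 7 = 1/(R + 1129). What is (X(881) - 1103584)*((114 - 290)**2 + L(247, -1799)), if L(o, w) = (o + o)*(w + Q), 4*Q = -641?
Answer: 4156415152685203/4020 ≈ 1.0339e+12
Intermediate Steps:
Q = -641/4 (Q = (1/4)*(-641) = -641/4 ≈ -160.25)
L(o, w) = 2*o*(-641/4 + w) (L(o, w) = (o + o)*(w - 641/4) = (2*o)*(-641/4 + w) = 2*o*(-641/4 + w))
X(R) = 7 + 1/(1129 + R) (X(R) = 7 + 1/(R + 1129) = 7 + 1/(1129 + R))
(X(881) - 1103584)*((114 - 290)**2 + L(247, -1799)) = ((7904 + 7*881)/(1129 + 881) - 1103584)*((114 - 290)**2 + (1/2)*247*(-641 + 4*(-1799))) = ((7904 + 6167)/2010 - 1103584)*((-176)**2 + (1/2)*247*(-641 - 7196)) = ((1/2010)*14071 - 1103584)*(30976 + (1/2)*247*(-7837)) = (14071/2010 - 1103584)*(30976 - 1935739/2) = -2218189769/2010*(-1873787/2) = 4156415152685203/4020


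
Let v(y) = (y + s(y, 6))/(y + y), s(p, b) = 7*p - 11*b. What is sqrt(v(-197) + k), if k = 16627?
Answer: 2*sqrt(161359745)/197 ≈ 128.96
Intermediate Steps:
s(p, b) = -11*b + 7*p
v(y) = (-66 + 8*y)/(2*y) (v(y) = (y + (-11*6 + 7*y))/(y + y) = (y + (-66 + 7*y))/((2*y)) = (-66 + 8*y)*(1/(2*y)) = (-66 + 8*y)/(2*y))
sqrt(v(-197) + k) = sqrt((4 - 33/(-197)) + 16627) = sqrt((4 - 33*(-1/197)) + 16627) = sqrt((4 + 33/197) + 16627) = sqrt(821/197 + 16627) = sqrt(3276340/197) = 2*sqrt(161359745)/197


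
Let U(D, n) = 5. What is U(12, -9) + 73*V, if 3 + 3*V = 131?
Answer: 9359/3 ≈ 3119.7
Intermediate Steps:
V = 128/3 (V = -1 + (⅓)*131 = -1 + 131/3 = 128/3 ≈ 42.667)
U(12, -9) + 73*V = 5 + 73*(128/3) = 5 + 9344/3 = 9359/3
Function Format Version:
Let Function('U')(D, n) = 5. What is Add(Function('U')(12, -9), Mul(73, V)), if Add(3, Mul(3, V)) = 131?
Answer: Rational(9359, 3) ≈ 3119.7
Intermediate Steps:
V = Rational(128, 3) (V = Add(-1, Mul(Rational(1, 3), 131)) = Add(-1, Rational(131, 3)) = Rational(128, 3) ≈ 42.667)
Add(Function('U')(12, -9), Mul(73, V)) = Add(5, Mul(73, Rational(128, 3))) = Add(5, Rational(9344, 3)) = Rational(9359, 3)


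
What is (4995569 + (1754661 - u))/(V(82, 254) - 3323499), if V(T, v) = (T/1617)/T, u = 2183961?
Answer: -7383656973/5374097882 ≈ -1.3739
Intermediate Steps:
V(T, v) = 1/1617 (V(T, v) = (T*(1/1617))/T = (T/1617)/T = 1/1617)
(4995569 + (1754661 - u))/(V(82, 254) - 3323499) = (4995569 + (1754661 - 1*2183961))/(1/1617 - 3323499) = (4995569 + (1754661 - 2183961))/(-5374097882/1617) = (4995569 - 429300)*(-1617/5374097882) = 4566269*(-1617/5374097882) = -7383656973/5374097882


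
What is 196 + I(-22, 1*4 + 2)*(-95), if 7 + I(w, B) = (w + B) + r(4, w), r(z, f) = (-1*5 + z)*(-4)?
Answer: 2001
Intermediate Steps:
r(z, f) = 20 - 4*z (r(z, f) = (-5 + z)*(-4) = 20 - 4*z)
I(w, B) = -3 + B + w (I(w, B) = -7 + ((w + B) + (20 - 4*4)) = -7 + ((B + w) + (20 - 16)) = -7 + ((B + w) + 4) = -7 + (4 + B + w) = -3 + B + w)
196 + I(-22, 1*4 + 2)*(-95) = 196 + (-3 + (1*4 + 2) - 22)*(-95) = 196 + (-3 + (4 + 2) - 22)*(-95) = 196 + (-3 + 6 - 22)*(-95) = 196 - 19*(-95) = 196 + 1805 = 2001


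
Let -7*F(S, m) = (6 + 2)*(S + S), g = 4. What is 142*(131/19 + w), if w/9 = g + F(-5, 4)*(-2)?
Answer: -3075010/133 ≈ -23120.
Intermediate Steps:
F(S, m) = -16*S/7 (F(S, m) = -(6 + 2)*(S + S)/7 = -8*2*S/7 = -16*S/7)
w = -1188/7 (w = 9*(4 - 16/7*(-5)*(-2)) = 9*(4 + (80/7)*(-2)) = 9*(4 - 160/7) = 9*(-132/7) = -1188/7 ≈ -169.71)
142*(131/19 + w) = 142*(131/19 - 1188/7) = 142*(-21655/133) = -3075010/133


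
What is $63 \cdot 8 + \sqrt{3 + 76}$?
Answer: $504 + \sqrt{79} \approx 512.89$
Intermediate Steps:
$63 \cdot 8 + \sqrt{3 + 76} = 504 + \sqrt{79}$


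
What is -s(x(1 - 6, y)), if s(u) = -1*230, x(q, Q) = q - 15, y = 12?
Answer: 230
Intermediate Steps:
x(q, Q) = -15 + q
s(u) = -230
-s(x(1 - 6, y)) = -1*(-230) = 230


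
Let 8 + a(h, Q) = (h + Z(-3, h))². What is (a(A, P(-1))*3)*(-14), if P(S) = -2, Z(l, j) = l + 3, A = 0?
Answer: 336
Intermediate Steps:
Z(l, j) = 3 + l
a(h, Q) = -8 + h² (a(h, Q) = -8 + (h + (3 - 3))² = -8 + (h + 0)² = -8 + h²)
(a(A, P(-1))*3)*(-14) = ((-8 + 0²)*3)*(-14) = ((-8 + 0)*3)*(-14) = -8*3*(-14) = -24*(-14) = 336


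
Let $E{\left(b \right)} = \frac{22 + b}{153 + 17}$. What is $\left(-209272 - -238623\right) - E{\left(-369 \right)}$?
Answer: $\frac{4990017}{170} \approx 29353.0$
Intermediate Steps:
$E{\left(b \right)} = \frac{11}{85} + \frac{b}{170}$ ($E{\left(b \right)} = \frac{22 + b}{170} = \left(22 + b\right) \frac{1}{170} = \frac{11}{85} + \frac{b}{170}$)
$\left(-209272 - -238623\right) - E{\left(-369 \right)} = \left(-209272 - -238623\right) - \left(\frac{11}{85} + \frac{1}{170} \left(-369\right)\right) = \left(-209272 + 238623\right) - \left(\frac{11}{85} - \frac{369}{170}\right) = 29351 - - \frac{347}{170} = 29351 + \frac{347}{170} = \frac{4990017}{170}$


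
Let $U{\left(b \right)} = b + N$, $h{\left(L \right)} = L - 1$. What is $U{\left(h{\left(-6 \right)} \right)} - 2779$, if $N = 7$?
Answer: $-2779$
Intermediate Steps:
$h{\left(L \right)} = -1 + L$
$U{\left(b \right)} = 7 + b$ ($U{\left(b \right)} = b + 7 = 7 + b$)
$U{\left(h{\left(-6 \right)} \right)} - 2779 = \left(7 - 7\right) - 2779 = 0 - 2779 = -2779$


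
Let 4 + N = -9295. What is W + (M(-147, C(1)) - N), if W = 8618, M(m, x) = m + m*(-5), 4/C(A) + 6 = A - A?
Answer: 18505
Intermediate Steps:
N = -9299 (N = -4 - 9295 = -9299)
C(A) = -2/3 (C(A) = 4/(-6 + (A - A)) = 4/(-6 + 0) = 4/(-6) = 4*(-1/6) = -2/3)
M(m, x) = -4*m (M(m, x) = m - 5*m = -4*m)
W + (M(-147, C(1)) - N) = 8618 + (-4*(-147) - 1*(-9299)) = 8618 + (588 + 9299) = 8618 + 9887 = 18505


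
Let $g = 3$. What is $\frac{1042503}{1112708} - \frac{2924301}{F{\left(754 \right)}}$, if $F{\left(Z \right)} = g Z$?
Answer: $- \frac{541922495887}{419490916} \approx -1291.9$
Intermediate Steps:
$F{\left(Z \right)} = 3 Z$
$\frac{1042503}{1112708} - \frac{2924301}{F{\left(754 \right)}} = \frac{1042503}{1112708} - \frac{2924301}{3 \cdot 754} = 1042503 \cdot \frac{1}{1112708} - \frac{2924301}{2262} = \frac{1042503}{1112708} - \frac{974767}{754} = - \frac{541922495887}{419490916}$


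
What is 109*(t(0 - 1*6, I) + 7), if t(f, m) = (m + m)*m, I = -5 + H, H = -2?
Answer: 11445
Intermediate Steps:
I = -7 (I = -5 - 2 = -7)
t(f, m) = 2*m**2 (t(f, m) = (2*m)*m = 2*m**2)
109*(t(0 - 1*6, I) + 7) = 109*(2*(-7)**2 + 7) = 109*(2*49 + 7) = 109*(98 + 7) = 109*105 = 11445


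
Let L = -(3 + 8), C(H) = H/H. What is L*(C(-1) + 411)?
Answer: -4532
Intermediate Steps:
C(H) = 1
L = -11 (L = -1*11 = -11)
L*(C(-1) + 411) = -11*(1 + 411) = -11*412 = -4532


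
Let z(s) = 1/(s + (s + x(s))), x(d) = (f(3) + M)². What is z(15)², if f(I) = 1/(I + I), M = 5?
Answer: 1296/4165681 ≈ 0.00031111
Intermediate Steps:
f(I) = 1/(2*I)
x(d) = 961/36 (x(d) = ((½)/3 + 5)² = ((½)*(⅓) + 5)² = (⅙ + 5)² = (31/6)² = 961/36)
z(s) = 1/(961/36 + 2*s) (z(s) = 1/(s + (s + 961/36)) = 1/(s + (961/36 + s)) = 1/(961/36 + 2*s))
z(15)² = (36/(961 + 72*15))² = (36/(961 + 1080))² = (36/2041)² = 1296/4165681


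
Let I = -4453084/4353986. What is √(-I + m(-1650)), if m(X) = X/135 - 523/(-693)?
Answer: I*√5989608092533065/23946923 ≈ 3.2318*I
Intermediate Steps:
I = -2226542/2176993 (I = -4453084*1/4353986 = -2226542/2176993 ≈ -1.0228)
m(X) = 523/693 + X/135 (m(X) = X*(1/135) - 523*(-1/693) = X/135 + 523/693 = 523/693 + X/135)
√(-I + m(-1650)) = √(-1*(-2226542/2176993) + (523/693 + (1/135)*(-1650))) = √(2226542/2176993 + (523/693 - 110/9)) = √(2226542/2176993 - 883/77) = √(-250120155/23946923) = I*√5989608092533065/23946923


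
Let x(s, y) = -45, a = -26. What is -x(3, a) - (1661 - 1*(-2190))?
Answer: -3806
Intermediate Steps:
-x(3, a) - (1661 - 1*(-2190)) = -1*(-45) - (1661 - 1*(-2190)) = 45 - (1661 + 2190) = 45 - 1*3851 = 45 - 3851 = -3806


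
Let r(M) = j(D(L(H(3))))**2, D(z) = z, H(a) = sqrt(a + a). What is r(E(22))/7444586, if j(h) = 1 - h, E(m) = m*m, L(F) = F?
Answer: (1 - sqrt(6))**2/7444586 ≈ 2.8222e-7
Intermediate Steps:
H(a) = sqrt(2)*sqrt(a) (H(a) = sqrt(2*a) = sqrt(2)*sqrt(a))
E(m) = m**2
r(M) = (1 - sqrt(6))**2 (r(M) = (1 - sqrt(2)*sqrt(3))**2 = (1 - sqrt(6))**2)
r(E(22))/7444586 = (1 - sqrt(6))**2/7444586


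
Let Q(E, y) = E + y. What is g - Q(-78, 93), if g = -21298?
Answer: -21313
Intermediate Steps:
g - Q(-78, 93) = -21298 - (-78 + 93) = -21298 - 1*15 = -21298 - 15 = -21313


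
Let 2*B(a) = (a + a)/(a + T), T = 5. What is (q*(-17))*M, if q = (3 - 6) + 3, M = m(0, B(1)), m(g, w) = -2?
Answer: 0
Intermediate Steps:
B(a) = a/(5 + a) (B(a) = ((a + a)/(a + 5))/2 = ((2*a)/(5 + a))/2 = (2*a/(5 + a))/2 = a/(5 + a))
M = -2
q = 0 (q = -3 + 3 = 0)
(q*(-17))*M = (0*(-17))*(-2) = 0*(-2) = 0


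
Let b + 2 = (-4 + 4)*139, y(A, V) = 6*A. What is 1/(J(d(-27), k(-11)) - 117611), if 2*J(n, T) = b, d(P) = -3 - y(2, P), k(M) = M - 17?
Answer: -1/117612 ≈ -8.5025e-6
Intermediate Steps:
k(M) = -17 + M
d(P) = -15 (d(P) = -3 - 6*2 = -3 - 1*12 = -3 - 12 = -15)
b = -2 (b = -2 + (-4 + 4)*139 = -2 + 0*139 = -2 + 0 = -2)
J(n, T) = -1 (J(n, T) = (½)*(-2) = -1)
1/(J(d(-27), k(-11)) - 117611) = 1/(-1 - 117611) = 1/(-117612) = -1/117612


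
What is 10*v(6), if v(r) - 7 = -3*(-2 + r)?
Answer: -50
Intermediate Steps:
v(r) = 13 - 3*r (v(r) = 7 - 3*(-2 + r) = 7 + (6 - 3*r) = 13 - 3*r)
10*v(6) = 10*(13 - 3*6) = 10*(13 - 18) = 10*(-5) = -50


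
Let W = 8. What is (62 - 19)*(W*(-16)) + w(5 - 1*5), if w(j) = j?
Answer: -5504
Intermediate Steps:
(62 - 19)*(W*(-16)) + w(5 - 1*5) = (62 - 19)*(8*(-16)) + (5 - 1*5) = 43*(-128) + (5 - 5) = -5504 + 0 = -5504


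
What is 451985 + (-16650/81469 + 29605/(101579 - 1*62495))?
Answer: 1439182746117205/3184134396 ≈ 4.5199e+5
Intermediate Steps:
451985 + (-16650/81469 + 29605/(101579 - 1*62495)) = 451985 + (-16650*1/81469 + 29605/(101579 - 62495)) = 451985 + (-16650/81469 + 29605/39084) = 451985 + 1761141145/3184134396 = 1439182746117205/3184134396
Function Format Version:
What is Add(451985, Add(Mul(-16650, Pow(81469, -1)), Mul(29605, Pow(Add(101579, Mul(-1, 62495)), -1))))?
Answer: Rational(1439182746117205, 3184134396) ≈ 4.5199e+5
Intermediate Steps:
Add(451985, Add(Mul(-16650, Pow(81469, -1)), Mul(29605, Pow(Add(101579, Mul(-1, 62495)), -1)))) = Add(451985, Add(Mul(-16650, Rational(1, 81469)), Mul(29605, Pow(Add(101579, -62495), -1)))) = Add(451985, Add(Rational(-16650, 81469), Mul(29605, Pow(39084, -1)))) = Add(451985, Add(Rational(-16650, 81469), Mul(29605, Rational(1, 39084)))) = Add(451985, Add(Rational(-16650, 81469), Rational(29605, 39084))) = Add(451985, Rational(1761141145, 3184134396)) = Rational(1439182746117205, 3184134396)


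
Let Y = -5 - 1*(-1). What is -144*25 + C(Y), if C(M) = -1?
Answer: -3601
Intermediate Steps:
Y = -4 (Y = -5 + 1 = -4)
-144*25 + C(Y) = -144*25 - 1 = -3600 - 1 = -3601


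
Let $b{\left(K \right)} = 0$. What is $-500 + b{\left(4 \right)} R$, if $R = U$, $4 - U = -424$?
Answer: $-500$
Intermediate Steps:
$U = 428$ ($U = 4 - -424 = 4 + 424 = 428$)
$R = 428$
$-500 + b{\left(4 \right)} R = -500 + 0 \cdot 428 = -500 + 0 = -500$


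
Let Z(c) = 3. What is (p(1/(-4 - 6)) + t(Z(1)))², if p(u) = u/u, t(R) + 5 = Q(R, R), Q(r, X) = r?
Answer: 1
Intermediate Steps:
t(R) = -5 + R
p(u) = 1
(p(1/(-4 - 6)) + t(Z(1)))² = (1 + (-5 + 3))² = (1 - 2)² = (-1)² = 1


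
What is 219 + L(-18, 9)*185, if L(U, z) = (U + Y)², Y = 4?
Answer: 36479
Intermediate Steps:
L(U, z) = (4 + U)² (L(U, z) = (U + 4)² = (4 + U)²)
219 + L(-18, 9)*185 = 219 + (4 - 18)²*185 = 219 + (-14)²*185 = 219 + 196*185 = 219 + 36260 = 36479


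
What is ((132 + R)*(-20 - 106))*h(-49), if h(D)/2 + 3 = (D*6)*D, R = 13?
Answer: -526285620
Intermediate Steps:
h(D) = -6 + 12*D² (h(D) = -6 + 2*((D*6)*D) = -6 + 2*((6*D)*D) = -6 + 2*(6*D²) = -6 + 12*D²)
((132 + R)*(-20 - 106))*h(-49) = ((132 + 13)*(-20 - 106))*(-6 + 12*(-49)²) = (145*(-126))*(-6 + 12*2401) = -18270*(-6 + 28812) = -18270*28806 = -526285620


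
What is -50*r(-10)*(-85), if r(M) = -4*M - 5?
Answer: 148750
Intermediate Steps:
r(M) = -5 - 4*M
-50*r(-10)*(-85) = -50*(-5 - 4*(-10))*(-85) = -50*(-5 + 40)*(-85) = -50*35*(-85) = -1750*(-85) = -1*(-148750) = 148750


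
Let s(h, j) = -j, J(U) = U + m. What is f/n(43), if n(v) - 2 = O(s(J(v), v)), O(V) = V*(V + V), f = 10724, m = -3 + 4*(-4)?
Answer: 2681/925 ≈ 2.8984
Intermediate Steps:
m = -19 (m = -3 - 16 = -19)
J(U) = -19 + U (J(U) = U - 19 = -19 + U)
O(V) = 2*V² (O(V) = V*(2*V) = 2*V²)
n(v) = 2 + 2*v² (n(v) = 2 + 2*(-v)² = 2 + 2*v²)
f/n(43) = 10724/(2 + 2*43²) = 10724/(2 + 2*1849) = 10724/(2 + 3698) = 10724/3700 = 10724*(1/3700) = 2681/925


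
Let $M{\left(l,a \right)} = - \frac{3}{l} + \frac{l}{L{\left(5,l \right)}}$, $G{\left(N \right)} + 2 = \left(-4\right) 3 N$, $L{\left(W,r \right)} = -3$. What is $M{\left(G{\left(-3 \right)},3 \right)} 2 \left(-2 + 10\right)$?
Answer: $- \frac{9320}{51} \approx -182.75$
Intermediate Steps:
$G{\left(N \right)} = -2 - 12 N$ ($G{\left(N \right)} = -2 + \left(-4\right) 3 N = -2 - 12 N$)
$M{\left(l,a \right)} = - \frac{3}{l} - \frac{l}{3}$ ($M{\left(l,a \right)} = - \frac{3}{l} + \frac{l}{-3} = - \frac{3}{l} + l \left(- \frac{1}{3}\right) = - \frac{3}{l} - \frac{l}{3}$)
$M{\left(G{\left(-3 \right)},3 \right)} 2 \left(-2 + 10\right) = \left(- \frac{3}{-2 - -36} - \frac{-2 - -36}{3}\right) 2 \left(-2 + 10\right) = \left(- \frac{3}{-2 + 36} - \frac{-2 + 36}{3}\right) 2 \cdot 8 = \left(- \frac{3}{34} - \frac{34}{3}\right) 2 \cdot 8 = \left(- \frac{1165}{102}\right) 2 \cdot 8 = \left(- \frac{1165}{51}\right) 8 = - \frac{9320}{51}$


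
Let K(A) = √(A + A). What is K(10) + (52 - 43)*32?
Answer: 288 + 2*√5 ≈ 292.47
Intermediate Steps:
K(A) = √2*√A (K(A) = √(2*A) = √2*√A)
K(10) + (52 - 43)*32 = √2*√10 + (52 - 43)*32 = 2*√5 + 9*32 = 2*√5 + 288 = 288 + 2*√5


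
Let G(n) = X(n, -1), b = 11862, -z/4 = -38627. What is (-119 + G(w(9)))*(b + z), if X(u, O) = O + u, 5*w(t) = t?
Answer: -19664934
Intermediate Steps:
z = 154508 (z = -4*(-38627) = 154508)
w(t) = t/5
G(n) = -1 + n
(-119 + G(w(9)))*(b + z) = (-119 + (-1 + (⅕)*9))*(11862 + 154508) = (-119 + (-1 + 9/5))*166370 = (-119 + ⅘)*166370 = -591/5*166370 = -19664934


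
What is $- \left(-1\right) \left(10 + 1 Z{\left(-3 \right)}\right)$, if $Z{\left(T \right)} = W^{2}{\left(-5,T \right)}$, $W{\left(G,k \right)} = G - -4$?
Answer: $11$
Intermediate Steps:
$W{\left(G,k \right)} = 4 + G$ ($W{\left(G,k \right)} = G + 4 = 4 + G$)
$Z{\left(T \right)} = 1$ ($Z{\left(T \right)} = \left(4 - 5\right)^{2} = \left(-1\right)^{2} = 1$)
$- \left(-1\right) \left(10 + 1 Z{\left(-3 \right)}\right) = - \left(-1\right) \left(10 + 1 \cdot 1\right) = - \left(-1\right) \left(10 + 1\right) = - \left(-1\right) 11 = \left(-1\right) \left(-11\right) = 11$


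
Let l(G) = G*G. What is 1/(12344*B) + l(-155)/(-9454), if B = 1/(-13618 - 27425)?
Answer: -342292561/58350088 ≈ -5.8662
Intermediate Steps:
l(G) = G²
B = -1/41043 (B = 1/(-41043) = -1/41043 ≈ -2.4365e-5)
1/(12344*B) + l(-155)/(-9454) = 1/(12344*(-1/41043)) + (-155)²/(-9454) = (1/12344)*(-41043) + 24025*(-1/9454) = -41043/12344 - 24025/9454 = -342292561/58350088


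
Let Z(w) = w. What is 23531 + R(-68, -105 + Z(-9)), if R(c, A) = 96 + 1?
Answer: 23628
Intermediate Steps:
R(c, A) = 97
23531 + R(-68, -105 + Z(-9)) = 23531 + 97 = 23628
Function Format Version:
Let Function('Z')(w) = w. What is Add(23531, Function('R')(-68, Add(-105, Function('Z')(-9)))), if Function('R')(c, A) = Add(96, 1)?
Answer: 23628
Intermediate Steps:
Function('R')(c, A) = 97
Add(23531, Function('R')(-68, Add(-105, Function('Z')(-9)))) = Add(23531, 97) = 23628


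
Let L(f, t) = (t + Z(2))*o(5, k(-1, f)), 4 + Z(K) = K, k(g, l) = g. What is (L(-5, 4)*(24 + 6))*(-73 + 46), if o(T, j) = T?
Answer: -8100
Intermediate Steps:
Z(K) = -4 + K
L(f, t) = -10 + 5*t (L(f, t) = (t + (-4 + 2))*5 = (t - 2)*5 = (-2 + t)*5 = -10 + 5*t)
(L(-5, 4)*(24 + 6))*(-73 + 46) = ((-10 + 5*4)*(24 + 6))*(-73 + 46) = ((-10 + 20)*30)*(-27) = (10*30)*(-27) = 300*(-27) = -8100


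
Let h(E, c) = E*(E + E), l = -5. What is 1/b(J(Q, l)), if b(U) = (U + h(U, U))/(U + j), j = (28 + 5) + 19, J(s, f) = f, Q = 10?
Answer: 47/45 ≈ 1.0444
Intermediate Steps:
j = 52 (j = 33 + 19 = 52)
h(E, c) = 2*E² (h(E, c) = E*(2*E) = 2*E²)
b(U) = (U + 2*U²)/(52 + U) (b(U) = (U + 2*U²)/(U + 52) = (U + 2*U²)/(52 + U))
1/b(J(Q, l)) = 1/(-5*(1 + 2*(-5))/(52 - 5)) = 1/(-5*(1 - 10)/47) = 1/(-5*1/47*(-9)) = 1/(45/47) = 47/45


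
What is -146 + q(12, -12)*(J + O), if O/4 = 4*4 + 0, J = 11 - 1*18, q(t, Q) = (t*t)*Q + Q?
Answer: -99326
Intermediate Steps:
q(t, Q) = Q + Q*t² (q(t, Q) = t²*Q + Q = Q*t² + Q = Q + Q*t²)
J = -7 (J = 11 - 18 = -7)
O = 64 (O = 4*(4*4 + 0) = 4*(16 + 0) = 4*16 = 64)
-146 + q(12, -12)*(J + O) = -146 + (-12*(1 + 12²))*(-7 + 64) = -146 - 12*(1 + 144)*57 = -146 - 12*145*57 = -146 - 1740*57 = -146 - 99180 = -99326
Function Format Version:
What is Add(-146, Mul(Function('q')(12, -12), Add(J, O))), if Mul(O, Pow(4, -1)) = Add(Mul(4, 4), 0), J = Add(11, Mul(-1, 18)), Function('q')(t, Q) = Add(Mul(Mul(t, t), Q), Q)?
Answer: -99326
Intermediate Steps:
Function('q')(t, Q) = Add(Q, Mul(Q, Pow(t, 2))) (Function('q')(t, Q) = Add(Mul(Pow(t, 2), Q), Q) = Add(Mul(Q, Pow(t, 2)), Q) = Add(Q, Mul(Q, Pow(t, 2))))
J = -7 (J = Add(11, -18) = -7)
O = 64 (O = Mul(4, Add(Mul(4, 4), 0)) = Mul(4, Add(16, 0)) = Mul(4, 16) = 64)
Add(-146, Mul(Function('q')(12, -12), Add(J, O))) = Add(-146, Mul(Mul(-12, Add(1, Pow(12, 2))), Add(-7, 64))) = Add(-146, Mul(Mul(-12, Add(1, 144)), 57)) = Add(-146, Mul(Mul(-12, 145), 57)) = Add(-146, Mul(-1740, 57)) = Add(-146, -99180) = -99326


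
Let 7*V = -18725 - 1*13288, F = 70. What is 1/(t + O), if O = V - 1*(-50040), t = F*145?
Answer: 7/389317 ≈ 1.7980e-5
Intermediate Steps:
V = -32013/7 (V = (-18725 - 1*13288)/7 = (-18725 - 13288)/7 = (⅐)*(-32013) = -32013/7 ≈ -4573.3)
t = 10150 (t = 70*145 = 10150)
O = 318267/7 (O = -32013/7 - 1*(-50040) = -32013/7 + 50040 = 318267/7 ≈ 45467.)
1/(t + O) = 1/(10150 + 318267/7) = 1/(389317/7) = 7/389317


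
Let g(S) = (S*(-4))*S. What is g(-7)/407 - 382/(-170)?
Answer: 61077/34595 ≈ 1.7655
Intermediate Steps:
g(S) = -4*S² (g(S) = (-4*S)*S = -4*S²)
g(-7)/407 - 382/(-170) = -4*(-7)²/407 - 382/(-170) = -4*49*(1/407) - 382*(-1/170) = -196*1/407 + 191/85 = -196/407 + 191/85 = 61077/34595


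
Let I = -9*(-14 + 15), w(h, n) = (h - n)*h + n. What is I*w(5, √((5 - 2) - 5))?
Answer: -225 + 36*I*√2 ≈ -225.0 + 50.912*I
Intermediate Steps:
w(h, n) = n + h*(h - n) (w(h, n) = h*(h - n) + n = n + h*(h - n))
I = -9 (I = -9*1 = -9)
I*w(5, √((5 - 2) - 5)) = -9*(√((5 - 2) - 5) + 5² - 1*5*√((5 - 2) - 5)) = -9*(√(3 - 5) + 25 - 1*5*√(3 - 5)) = -9*(√(-2) + 25 - 1*5*√(-2)) = -9*(I*√2 + 25 - 1*5*I*√2) = -9*(I*√2 + 25 - 5*I*√2) = -9*(25 - 4*I*√2) = -225 + 36*I*√2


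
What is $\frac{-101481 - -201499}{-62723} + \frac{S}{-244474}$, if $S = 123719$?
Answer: $- \frac{32211827369}{15334142702} \approx -2.1007$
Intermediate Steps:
$\frac{-101481 - -201499}{-62723} + \frac{S}{-244474} = \frac{-101481 - -201499}{-62723} + \frac{123719}{-244474} = \left(-101481 + 201499\right) \left(- \frac{1}{62723}\right) + 123719 \left(- \frac{1}{244474}\right) = 100018 \left(- \frac{1}{62723}\right) - \frac{123719}{244474} = - \frac{100018}{62723} - \frac{123719}{244474} = - \frac{32211827369}{15334142702}$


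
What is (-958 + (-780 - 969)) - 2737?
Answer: -5444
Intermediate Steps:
(-958 + (-780 - 969)) - 2737 = (-958 - 1749) - 2737 = -2707 - 2737 = -5444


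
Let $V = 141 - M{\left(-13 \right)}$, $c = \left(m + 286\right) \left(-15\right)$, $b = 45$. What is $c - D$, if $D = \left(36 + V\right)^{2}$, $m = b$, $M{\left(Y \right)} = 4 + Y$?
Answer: $-39561$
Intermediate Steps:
$m = 45$
$c = -4965$ ($c = \left(45 + 286\right) \left(-15\right) = 331 \left(-15\right) = -4965$)
$V = 150$ ($V = 141 - \left(4 - 13\right) = 141 - -9 = 141 + 9 = 150$)
$D = 34596$ ($D = \left(36 + 150\right)^{2} = 186^{2} = 34596$)
$c - D = -4965 - 34596 = -39561$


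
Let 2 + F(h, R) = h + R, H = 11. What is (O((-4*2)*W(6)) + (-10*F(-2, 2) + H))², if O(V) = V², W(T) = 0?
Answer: 961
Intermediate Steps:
F(h, R) = -2 + R + h (F(h, R) = -2 + (h + R) = -2 + (R + h) = -2 + R + h)
(O((-4*2)*W(6)) + (-10*F(-2, 2) + H))² = ((-4*2*0)² + (-10*(-2 + 2 - 2) + 11))² = ((-8*0)² + (-10*(-2) + 11))² = (0² + (20 + 11))² = (0 + 31)² = 31² = 961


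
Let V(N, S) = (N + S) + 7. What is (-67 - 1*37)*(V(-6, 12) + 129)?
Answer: -14768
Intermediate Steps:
V(N, S) = 7 + N + S
(-67 - 1*37)*(V(-6, 12) + 129) = (-67 - 1*37)*((7 - 6 + 12) + 129) = (-67 - 37)*(13 + 129) = -104*142 = -14768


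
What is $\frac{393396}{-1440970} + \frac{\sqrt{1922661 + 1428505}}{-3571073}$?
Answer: $- \frac{196698}{720485} - \frac{\sqrt{3351166}}{3571073} \approx -0.27352$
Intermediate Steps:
$\frac{393396}{-1440970} + \frac{\sqrt{1922661 + 1428505}}{-3571073} = 393396 \left(- \frac{1}{1440970}\right) + \sqrt{3351166} \left(- \frac{1}{3571073}\right) = - \frac{196698}{720485} - \frac{\sqrt{3351166}}{3571073}$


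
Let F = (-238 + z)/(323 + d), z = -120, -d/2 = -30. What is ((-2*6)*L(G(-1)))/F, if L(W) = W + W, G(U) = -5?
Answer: -22980/179 ≈ -128.38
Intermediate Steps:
d = 60 (d = -2*(-30) = 60)
L(W) = 2*W
F = -358/383 (F = (-238 - 120)/(323 + 60) = -358/383 ≈ -0.93473)
((-2*6)*L(G(-1)))/F = ((-2*6)*(2*(-5)))/(-358/383) = -12*(-10)*(-383/358) = 120*(-383/358) = -22980/179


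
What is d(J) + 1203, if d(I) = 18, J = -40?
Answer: 1221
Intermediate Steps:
d(J) + 1203 = 18 + 1203 = 1221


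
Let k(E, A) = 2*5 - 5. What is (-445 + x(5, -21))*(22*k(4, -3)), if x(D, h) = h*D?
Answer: -60500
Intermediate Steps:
k(E, A) = 5 (k(E, A) = 10 - 5 = 5)
x(D, h) = D*h
(-445 + x(5, -21))*(22*k(4, -3)) = (-445 + 5*(-21))*(22*5) = (-445 - 105)*110 = -550*110 = -60500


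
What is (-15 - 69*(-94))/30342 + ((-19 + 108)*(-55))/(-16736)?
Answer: 42803791/84633952 ≈ 0.50575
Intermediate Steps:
(-15 - 69*(-94))/30342 + ((-19 + 108)*(-55))/(-16736) = (-15 + 6486)*(1/30342) + (89*(-55))*(-1/16736) = 6471*(1/30342) - 4895*(-1/16736) = 2157/10114 + 4895/16736 = 42803791/84633952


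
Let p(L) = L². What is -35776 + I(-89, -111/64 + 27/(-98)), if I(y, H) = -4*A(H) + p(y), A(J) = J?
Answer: -21832017/784 ≈ -27847.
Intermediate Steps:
I(y, H) = y² - 4*H (I(y, H) = -4*H + y² = y² - 4*H)
-35776 + I(-89, -111/64 + 27/(-98)) = -35776 + ((-89)² - 4*(-111/64 + 27/(-98))) = -35776 + (7921 - 4*(-111*1/64 + 27*(-1/98))) = -35776 + (7921 - 4*(-111/64 - 27/98)) = -35776 + (7921 - 4*(-6303/3136)) = -35776 + (7921 + 6303/784) = -35776 + 6216367/784 = -21832017/784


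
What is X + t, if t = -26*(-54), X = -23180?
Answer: -21776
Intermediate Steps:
t = 1404
X + t = -23180 + 1404 = -21776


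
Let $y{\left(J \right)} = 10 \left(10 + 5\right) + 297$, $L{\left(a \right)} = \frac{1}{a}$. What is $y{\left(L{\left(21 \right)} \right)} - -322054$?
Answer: $322501$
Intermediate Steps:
$y{\left(J \right)} = 447$ ($y{\left(J \right)} = 10 \cdot 15 + 297 = 150 + 297 = 447$)
$y{\left(L{\left(21 \right)} \right)} - -322054 = 447 - -322054 = 447 + 322054 = 322501$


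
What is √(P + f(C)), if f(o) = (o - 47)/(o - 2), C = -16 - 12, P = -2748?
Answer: 17*I*√38/2 ≈ 52.398*I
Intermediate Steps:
C = -28
f(o) = (-47 + o)/(-2 + o)
√(P + f(C)) = √(-2748 + (-47 - 28)/(-2 - 28)) = √(-2748 - 75/(-30)) = √(-2748 - 1/30*(-75)) = √(-2748 + 5/2) = √(-5491/2) = 17*I*√38/2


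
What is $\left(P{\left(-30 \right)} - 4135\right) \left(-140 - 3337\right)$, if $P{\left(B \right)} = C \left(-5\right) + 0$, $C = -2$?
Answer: $14342625$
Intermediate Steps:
$P{\left(B \right)} = 10$ ($P{\left(B \right)} = \left(-2\right) \left(-5\right) + 0 = 10 + 0 = 10$)
$\left(P{\left(-30 \right)} - 4135\right) \left(-140 - 3337\right) = \left(10 - 4135\right) \left(-140 - 3337\right) = \left(-4125\right) \left(-3477\right) = 14342625$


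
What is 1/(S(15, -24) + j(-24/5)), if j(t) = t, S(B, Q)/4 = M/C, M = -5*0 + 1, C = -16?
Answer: -20/101 ≈ -0.19802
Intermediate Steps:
M = 1 (M = 0 + 1 = 1)
S(B, Q) = -¼ (S(B, Q) = 4*(1/(-16)) = 4*(1*(-1/16)) = 4*(-1/16) = -¼)
1/(S(15, -24) + j(-24/5)) = 1/(-¼ - 24/5) = 1/(-101/20) = -20/101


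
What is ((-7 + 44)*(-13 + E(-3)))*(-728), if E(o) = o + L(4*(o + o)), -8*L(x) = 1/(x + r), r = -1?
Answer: 10771033/25 ≈ 4.3084e+5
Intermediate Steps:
L(x) = -1/(8*(-1 + x)) (L(x) = -1/(8*(x - 1)) = -1/(8*(-1 + x)))
E(o) = o - 1/(-8 + 64*o) (E(o) = o - 1/(-8 + 8*(4*(o + o))) = o - 1/(-8 + 8*(4*(2*o))) = o - 1/(-8 + 8*(8*o)) = o - 1/(-8 + 64*o))
((-7 + 44)*(-13 + E(-3)))*(-728) = ((-7 + 44)*(-13 + (-1 + 8*(-3)*(-1 + 8*(-3)))/(8*(-1 + 8*(-3)))))*(-728) = (37*(-13 + (-1 + 8*(-3)*(-1 - 24))/(8*(-1 - 24))))*(-728) = (37*(-13 + (⅛)*(-1 + 8*(-3)*(-25))/(-25)))*(-728) = (37*(-13 + (⅛)*(-1/25)*(-1 + 600)))*(-728) = (37*(-13 + (⅛)*(-1/25)*599))*(-728) = (37*(-13 - 599/200))*(-728) = (37*(-3199/200))*(-728) = -118363/200*(-728) = 10771033/25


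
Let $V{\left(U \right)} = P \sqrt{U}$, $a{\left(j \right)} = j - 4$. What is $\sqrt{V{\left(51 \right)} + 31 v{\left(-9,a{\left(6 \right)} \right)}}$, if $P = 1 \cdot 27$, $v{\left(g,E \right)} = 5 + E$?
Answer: $\sqrt{217 + 27 \sqrt{51}} \approx 20.244$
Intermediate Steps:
$a{\left(j \right)} = -4 + j$
$P = 27$
$V{\left(U \right)} = 27 \sqrt{U}$
$\sqrt{V{\left(51 \right)} + 31 v{\left(-9,a{\left(6 \right)} \right)}} = \sqrt{27 \sqrt{51} + 31 \left(5 + \left(-4 + 6\right)\right)} = \sqrt{27 \sqrt{51} + 31 \left(5 + 2\right)} = \sqrt{27 \sqrt{51} + 31 \cdot 7} = \sqrt{27 \sqrt{51} + 217} = \sqrt{217 + 27 \sqrt{51}}$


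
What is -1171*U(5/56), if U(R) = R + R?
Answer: -5855/28 ≈ -209.11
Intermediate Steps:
U(R) = 2*R
-1171*U(5/56) = -2342*5/56 = -1171*5/28 = -5855/28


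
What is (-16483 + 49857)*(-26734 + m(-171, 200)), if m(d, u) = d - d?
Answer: -892220516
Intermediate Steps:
m(d, u) = 0
(-16483 + 49857)*(-26734 + m(-171, 200)) = (-16483 + 49857)*(-26734 + 0) = 33374*(-26734) = -892220516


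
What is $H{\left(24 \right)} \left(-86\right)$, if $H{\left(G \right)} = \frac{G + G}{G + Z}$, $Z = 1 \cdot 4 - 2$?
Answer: $- \frac{2064}{13} \approx -158.77$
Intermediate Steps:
$Z = 2$ ($Z = 4 - 2 = 2$)
$H{\left(G \right)} = \frac{2 G}{2 + G}$ ($H{\left(G \right)} = \frac{G + G}{G + 2} = \frac{2 G}{2 + G}$)
$H{\left(24 \right)} \left(-86\right) = 2 \cdot 24 \frac{1}{2 + 24} \left(-86\right) = 2 \cdot 24 \cdot \frac{1}{26} \left(-86\right) = \frac{24}{13} \left(-86\right) = - \frac{2064}{13}$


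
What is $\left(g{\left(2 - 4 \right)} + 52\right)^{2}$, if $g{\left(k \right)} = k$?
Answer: $2500$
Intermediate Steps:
$\left(g{\left(2 - 4 \right)} + 52\right)^{2} = \left(\left(2 - 4\right) + 52\right)^{2} = \left(-2 + 52\right)^{2} = 50^{2} = 2500$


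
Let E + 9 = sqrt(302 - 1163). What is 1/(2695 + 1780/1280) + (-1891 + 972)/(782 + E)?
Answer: -122552477243/103263563910 + 919*I*sqrt(861)/598390 ≈ -1.1868 + 0.045064*I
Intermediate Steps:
E = -9 + I*sqrt(861) (E = -9 + sqrt(302 - 1163) = -9 + sqrt(-861) = -9 + I*sqrt(861) ≈ -9.0 + 29.343*I)
1/(2695 + 1780/1280) + (-1891 + 972)/(782 + E) = 1/(2695 + 1780/1280) + (-1891 + 972)/(782 + (-9 + I*sqrt(861))) = 1/(2695 + 1780*(1/1280)) - 919/(773 + I*sqrt(861)) = 1/(2695 + 89/64) - 919/(773 + I*sqrt(861)) = 1/(172569/64) - 919/(773 + I*sqrt(861)) = 64/172569 - 919/(773 + I*sqrt(861))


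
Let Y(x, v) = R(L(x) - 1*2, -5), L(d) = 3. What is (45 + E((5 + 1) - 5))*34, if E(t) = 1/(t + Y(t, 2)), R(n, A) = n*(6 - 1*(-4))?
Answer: 16864/11 ≈ 1533.1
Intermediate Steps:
R(n, A) = 10*n (R(n, A) = n*(6 + 4) = n*10 = 10*n)
Y(x, v) = 10 (Y(x, v) = 10*(3 - 1*2) = 10*(3 - 2) = 10*1 = 10)
E(t) = 1/(10 + t) (E(t) = 1/(t + 10) = 1/(10 + t))
(45 + E((5 + 1) - 5))*34 = (45 + 1/(10 + ((5 + 1) - 5)))*34 = (45 + 1/(10 + (6 - 5)))*34 = (45 + 1/(10 + 1))*34 = (45 + 1/11)*34 = (496/11)*34 = 16864/11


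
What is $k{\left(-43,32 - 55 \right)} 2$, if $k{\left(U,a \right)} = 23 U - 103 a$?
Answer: $2760$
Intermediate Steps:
$k{\left(U,a \right)} = - 103 a + 23 U$
$k{\left(-43,32 - 55 \right)} 2 = \left(- 103 \left(32 - 55\right) + 23 \left(-43\right)\right) 2 = \left(- 103 \left(32 - 55\right) - 989\right) 2 = \left(\left(-103\right) \left(-23\right) - 989\right) 2 = \left(2369 - 989\right) 2 = 1380 \cdot 2 = 2760$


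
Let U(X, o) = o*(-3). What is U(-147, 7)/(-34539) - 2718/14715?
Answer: -3465481/18823755 ≈ -0.18410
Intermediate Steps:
U(X, o) = -3*o
U(-147, 7)/(-34539) - 2718/14715 = -3*7/(-34539) - 2718/14715 = -21*(-1/34539) - 2718*1/14715 = 7/11513 - 302/1635 = -3465481/18823755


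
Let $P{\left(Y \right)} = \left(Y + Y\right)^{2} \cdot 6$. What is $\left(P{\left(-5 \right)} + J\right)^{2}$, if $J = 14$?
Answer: $376996$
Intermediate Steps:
$P{\left(Y \right)} = 24 Y^{2}$ ($P{\left(Y \right)} = \left(2 Y\right)^{2} \cdot 6 = 4 Y^{2} \cdot 6 = 24 Y^{2}$)
$\left(P{\left(-5 \right)} + J\right)^{2} = \left(24 \left(-5\right)^{2} + 14\right)^{2} = \left(24 \cdot 25 + 14\right)^{2} = \left(600 + 14\right)^{2} = 614^{2} = 376996$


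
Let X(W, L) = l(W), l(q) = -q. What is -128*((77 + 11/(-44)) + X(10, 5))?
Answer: -8544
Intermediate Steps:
X(W, L) = -W
-128*((77 + 11/(-44)) + X(10, 5)) = -128*((77 + 11/(-44)) - 1*10) = -128*((77 + 11*(-1/44)) - 10) = -128*((77 - ¼) - 10) = -128*(307/4 - 10) = -128*267/4 = -8544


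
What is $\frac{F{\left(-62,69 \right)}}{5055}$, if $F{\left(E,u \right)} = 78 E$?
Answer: $- \frac{1612}{1685} \approx -0.95668$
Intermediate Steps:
$\frac{F{\left(-62,69 \right)}}{5055} = \frac{78 \left(-62\right)}{5055} = \left(-4836\right) \frac{1}{5055} = - \frac{1612}{1685}$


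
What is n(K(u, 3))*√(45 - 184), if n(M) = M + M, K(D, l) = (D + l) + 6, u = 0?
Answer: 18*I*√139 ≈ 212.22*I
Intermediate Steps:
K(D, l) = 6 + D + l
n(M) = 2*M
n(K(u, 3))*√(45 - 184) = (2*(6 + 0 + 3))*√(45 - 184) = (2*9)*√(-139) = 18*(I*√139) = 18*I*√139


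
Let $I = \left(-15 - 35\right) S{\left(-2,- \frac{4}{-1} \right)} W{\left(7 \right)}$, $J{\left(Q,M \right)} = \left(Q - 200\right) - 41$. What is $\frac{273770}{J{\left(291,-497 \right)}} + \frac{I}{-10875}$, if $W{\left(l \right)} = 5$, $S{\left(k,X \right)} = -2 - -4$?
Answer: $\frac{2381819}{435} \approx 5475.4$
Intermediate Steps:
$S{\left(k,X \right)} = 2$ ($S{\left(k,X \right)} = -2 + 4 = 2$)
$J{\left(Q,M \right)} = -241 + Q$ ($J{\left(Q,M \right)} = \left(-200 + Q\right) - 41 = -241 + Q$)
$I = -500$ ($I = \left(-15 - 35\right) 2 \cdot 5 = \left(-50\right) 2 \cdot 5 = \left(-100\right) 5 = -500$)
$\frac{273770}{J{\left(291,-497 \right)}} + \frac{I}{-10875} = \frac{273770}{-241 + 291} - \frac{500}{-10875} = \frac{273770}{50} - - \frac{4}{87} = 273770 \cdot \frac{1}{50} + \frac{4}{87} = \frac{27377}{5} + \frac{4}{87} = \frac{2381819}{435}$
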